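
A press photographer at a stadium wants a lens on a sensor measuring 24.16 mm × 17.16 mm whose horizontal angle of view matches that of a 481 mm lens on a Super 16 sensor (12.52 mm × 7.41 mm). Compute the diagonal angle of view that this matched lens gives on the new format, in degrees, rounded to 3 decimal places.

Equal horizontal AOV ⇒ f₂ = f₁ · 24.16/12.52 = 481 × 1.92971 ≈ 928.1917 mm.
Sensor diagonal = √(24.16² + 17.16²) = √878.1712 ≈ 29.6340 mm.
Diagonal AOV on the new format = 2·arctan(29.6340 / (2 × 928.1917)) = 2·arctan(0.01596) ≈ 1.8291°.

1.829°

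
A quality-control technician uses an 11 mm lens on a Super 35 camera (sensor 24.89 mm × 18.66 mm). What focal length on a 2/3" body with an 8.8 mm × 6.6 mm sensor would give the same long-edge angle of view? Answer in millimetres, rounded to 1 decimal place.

3.9 mm

Equal angle of view means equal width/f ratio, so f₂ = f₁ · (width₂/width₁) = 11 × 8.8/24.89.
f₂ = 11 × 0.35356 ≈ 3.889 mm.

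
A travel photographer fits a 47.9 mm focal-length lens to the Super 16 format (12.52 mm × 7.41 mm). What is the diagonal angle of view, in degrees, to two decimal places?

17.27°

Sensor diagonal = √(12.52² + 7.41²) = √211.6585 ≈ 14.5485 mm.
Angle of view α = 2·arctan(d/2f) with d = 14.5485 mm and f = 47.9 mm.
d/2f = 0.15186; arctan(0.15186) ≈ 8.6351°, so α ≈ 17.2703°.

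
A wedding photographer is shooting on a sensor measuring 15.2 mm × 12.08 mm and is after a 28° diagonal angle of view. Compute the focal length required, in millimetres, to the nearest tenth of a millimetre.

38.9 mm

Sensor diagonal = √(15.2² + 12.08²) = √376.9664 ≈ 19.4156 mm.
From α = 2·arctan(d/2f) we get f = d / (2·tan(α/2)).
With d = 19.4156 mm and α/2 = 14°, tan(α/2) ≈ 0.24933, so f ≈ 19.4156 / 0.49866 ≈ 38.9359 mm.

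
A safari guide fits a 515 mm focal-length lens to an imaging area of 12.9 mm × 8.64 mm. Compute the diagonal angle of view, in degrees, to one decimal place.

Sensor diagonal = √(12.9² + 8.64²) = √241.0596 ≈ 15.5261 mm.
Angle of view α = 2·arctan(d/2f) with d = 15.5261 mm and f = 515 mm.
d/2f = 0.01507; arctan(0.01507) ≈ 0.8636°, so α ≈ 1.7272°.

1.7°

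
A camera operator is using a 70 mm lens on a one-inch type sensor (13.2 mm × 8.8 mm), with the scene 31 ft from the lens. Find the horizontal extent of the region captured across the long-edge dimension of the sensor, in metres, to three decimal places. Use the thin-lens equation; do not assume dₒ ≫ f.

1.769 m

dₒ: 31 ft × 304.8 mm/ft = 9448.80 mm.
Similar triangles through the lens centre give W/dₒ = w/dᵢ; with 1/f = 1/dₒ + 1/dᵢ this gives W = w·(dₒ − f)/f.
W = 13.2 mm × (9448.8 − 70) / 70 = 13.2 × 133.9829 ≈ 1768.574 mm = 1.76857 m.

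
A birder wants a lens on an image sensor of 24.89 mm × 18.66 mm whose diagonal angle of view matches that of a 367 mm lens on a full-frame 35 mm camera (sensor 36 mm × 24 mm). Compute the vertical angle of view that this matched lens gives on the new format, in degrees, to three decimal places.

Sensor diagonal = √(36² + 24²) = √1872.0000 ≈ 43.2666 mm.
Sensor diagonal = √(24.89² + 18.66²) = √967.7077 ≈ 31.1080 mm.
Equal diagonal AOV ⇒ f₂ = f₁ · 31.1080/43.2666 = 367 × 0.71898 ≈ 263.8671 mm.
Vertical AOV on the new format = 2·arctan(18.66 / (2 × 263.8671)) = 2·arctan(0.03536) ≈ 4.0501°.

4.050°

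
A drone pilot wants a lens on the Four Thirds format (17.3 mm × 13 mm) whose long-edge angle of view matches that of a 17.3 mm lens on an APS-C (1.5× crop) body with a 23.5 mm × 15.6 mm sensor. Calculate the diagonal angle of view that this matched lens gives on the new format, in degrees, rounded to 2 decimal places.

Equal long-edge AOV ⇒ f₂ = f₁ · 17.3/23.5 = 17.3 × 0.73617 ≈ 12.7357 mm.
Sensor diagonal = √(17.3² + 13²) = √468.2900 ≈ 21.6400 mm.
Diagonal AOV on the new format = 2·arctan(21.6400 / (2 × 12.7357)) = 2·arctan(0.84958) ≈ 80.7010°.

80.70°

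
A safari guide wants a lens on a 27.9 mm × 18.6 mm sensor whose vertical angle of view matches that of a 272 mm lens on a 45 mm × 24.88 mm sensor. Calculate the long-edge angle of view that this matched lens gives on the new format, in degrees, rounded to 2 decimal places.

7.85°

Equal vertical AOV ⇒ f₂ = f₁ · 18.6/24.88 = 272 × 0.74759 ≈ 203.3441 mm.
Long-edge AOV on the new format = 2·arctan(27.9 / (2 × 203.3441)) = 2·arctan(0.06860) ≈ 7.8490°.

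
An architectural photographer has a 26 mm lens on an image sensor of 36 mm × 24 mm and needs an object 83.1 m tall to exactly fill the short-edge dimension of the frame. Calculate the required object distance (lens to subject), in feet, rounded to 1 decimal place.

W: 83.1 m = 83100 mm.
Magnification m = h/W = dᵢ/dₒ; combined with 1/f = 1/dₒ + 1/dᵢ this gives dₒ = f·(1 + W/h).
dₒ = 26 mm × (1 + 83100/24) = 26 × 3463.5000 ≈ 90051.000 mm = 90051.000/304.8 ft = 295.443 ft.

295.4 ft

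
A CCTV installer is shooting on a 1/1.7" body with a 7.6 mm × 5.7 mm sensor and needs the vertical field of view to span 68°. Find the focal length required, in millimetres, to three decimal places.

From α = 2·arctan(h/2f) we get f = h / (2·tan(α/2)).
With h = 5.7 mm and α/2 = 34°, tan(α/2) ≈ 0.67451, so f ≈ 5.7 / 1.34902 ≈ 4.2253 mm.

4.225 mm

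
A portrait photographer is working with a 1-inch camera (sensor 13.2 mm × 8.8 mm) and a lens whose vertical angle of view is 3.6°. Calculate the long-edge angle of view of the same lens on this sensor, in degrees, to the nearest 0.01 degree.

5.40°

From the vertical AOV: f = 8.8 / (2·tan(1.8°)) = 8.8 / 0.06285 ≈ 140.0103 mm.
Long-edge AOV = 2·arctan(13.2 / (2 × 140.0103)) = 2·arctan(0.04714) ≈ 5.3978°.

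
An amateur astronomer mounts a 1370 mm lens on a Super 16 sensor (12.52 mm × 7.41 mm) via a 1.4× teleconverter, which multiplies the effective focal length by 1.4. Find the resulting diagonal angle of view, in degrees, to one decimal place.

Effective focal length f = 1370 × 1.4 = 1918 mm.
Sensor diagonal = √(12.52² + 7.41²) = √211.6585 ≈ 14.5485 mm.
α = 2·arctan(14.548 / (2 × 1918)) = 2·arctan(0.00379) ≈ 0.4346°.

0.4°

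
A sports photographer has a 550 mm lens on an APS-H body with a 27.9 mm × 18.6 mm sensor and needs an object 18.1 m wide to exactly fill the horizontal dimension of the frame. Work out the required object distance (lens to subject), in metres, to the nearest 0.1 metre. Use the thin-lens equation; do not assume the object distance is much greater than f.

W: 18.1 m = 18100 mm.
Magnification m = w/W = dᵢ/dₒ; combined with 1/f = 1/dₒ + 1/dᵢ this gives dₒ = f·(1 + W/w).
dₒ = 550 mm × (1 + 18100/27.9) = 550 × 649.7455 ≈ 357360.036 mm = 357.36 m.

357.4 m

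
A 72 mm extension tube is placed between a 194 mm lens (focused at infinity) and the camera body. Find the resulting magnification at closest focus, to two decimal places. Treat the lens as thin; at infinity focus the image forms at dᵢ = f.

The tube moves the image plane from f to f + e, so dᵢ = 194 + 72 = 266 mm. Focus is achieved when 1/f = 1/dₒ + 1/dᵢ, giving dₒ = 1/(1/f − 1/(f+e)).
Magnification m = dᵢ/dₒ = (f+e)·(1/f − 1/(f+e)) = e/f = 72/194 ≈ 0.3711.

0.37×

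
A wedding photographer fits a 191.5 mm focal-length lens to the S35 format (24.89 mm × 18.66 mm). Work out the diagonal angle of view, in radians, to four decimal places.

0.1621 rad

Sensor diagonal = √(24.89² + 18.66²) = √967.7077 ≈ 31.1080 mm.
Angle of view α = 2·arctan(d/2f) with d = 31.1080 mm and f = 191.5 mm.
d/2f = 0.08122; arctan(0.08122) ≈ 0.0810 rad, so α ≈ 0.1621 rad.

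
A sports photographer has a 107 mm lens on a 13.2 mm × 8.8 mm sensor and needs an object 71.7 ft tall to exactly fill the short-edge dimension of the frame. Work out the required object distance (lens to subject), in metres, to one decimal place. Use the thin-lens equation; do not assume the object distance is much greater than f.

265.8 m

W: 71.7 ft × 304.8 mm/ft = 21854.16 mm.
Magnification m = h/W = dᵢ/dₒ; combined with 1/f = 1/dₒ + 1/dᵢ this gives dₒ = f·(1 + W/h).
dₒ = 107 mm × (1 + 21854.2/8.8) = 107 × 2484.4272 ≈ 265833.710 mm = 265.834 m.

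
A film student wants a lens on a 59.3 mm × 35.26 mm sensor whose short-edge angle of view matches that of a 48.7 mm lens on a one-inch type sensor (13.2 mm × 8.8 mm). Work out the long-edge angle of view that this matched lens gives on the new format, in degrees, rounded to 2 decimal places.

Equal short-edge AOV ⇒ f₂ = f₁ · 35.26/8.8 = 48.7 × 4.00682 ≈ 195.1320 mm.
Long-edge AOV on the new format = 2·arctan(59.3 / (2 × 195.1320)) = 2·arctan(0.15195) ≈ 17.2798°.

17.28°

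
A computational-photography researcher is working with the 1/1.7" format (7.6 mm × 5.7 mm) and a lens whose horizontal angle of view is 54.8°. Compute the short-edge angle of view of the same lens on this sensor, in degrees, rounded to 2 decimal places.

42.49°

From the horizontal AOV: f = 7.6 / (2·tan(27.4°)) = 7.6 / 1.03670 ≈ 7.3309 mm.
Short-edge AOV = 2·arctan(5.7 / (2 × 7.3309)) = 2·arctan(0.38876) ≈ 42.4885°.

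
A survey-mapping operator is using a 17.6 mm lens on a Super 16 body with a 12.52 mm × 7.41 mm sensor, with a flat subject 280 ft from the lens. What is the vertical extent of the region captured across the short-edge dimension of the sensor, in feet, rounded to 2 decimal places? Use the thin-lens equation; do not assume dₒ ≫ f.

117.86 ft

dₒ: 280 ft × 304.8 mm/ft = 85344.00 mm.
Similar triangles through the lens centre give W/dₒ = h/dᵢ; with 1/f = 1/dₒ + 1/dᵢ this gives W = h·(dₒ − f)/f.
W = 7.41 mm × (85344 − 17.6) / 17.6 = 7.41 × 4848.0908 ≈ 35924.352 mm = 35924.352/304.8 ft = 117.862 ft.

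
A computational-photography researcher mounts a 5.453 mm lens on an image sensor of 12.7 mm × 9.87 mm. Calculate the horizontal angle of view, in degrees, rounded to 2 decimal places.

Angle of view α = 2·arctan(w/2f) with w = 12.7 mm and f = 5.453 mm.
w/2f = 1.16450; arctan(1.16450) ≈ 49.3460°, so α ≈ 98.6920°.

98.69°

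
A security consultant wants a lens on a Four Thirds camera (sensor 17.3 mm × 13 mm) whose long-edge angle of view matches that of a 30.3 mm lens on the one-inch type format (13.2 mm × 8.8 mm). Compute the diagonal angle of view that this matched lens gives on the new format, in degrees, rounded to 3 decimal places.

Equal long-edge AOV ⇒ f₂ = f₁ · 17.3/13.2 = 30.3 × 1.31061 ≈ 39.7114 mm.
Sensor diagonal = √(17.3² + 13²) = √468.2900 ≈ 21.6400 mm.
Diagonal AOV on the new format = 2·arctan(21.6400 / (2 × 39.7114)) = 2·arctan(0.27247) ≈ 30.4824°.

30.482°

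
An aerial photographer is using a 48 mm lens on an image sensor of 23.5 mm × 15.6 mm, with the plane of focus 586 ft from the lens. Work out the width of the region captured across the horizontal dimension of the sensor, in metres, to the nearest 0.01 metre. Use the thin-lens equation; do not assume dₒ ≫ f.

dₒ: 586 ft × 304.8 mm/ft = 178612.79 mm.
Similar triangles through the lens centre give W/dₒ = w/dᵢ; with 1/f = 1/dₒ + 1/dᵢ this gives W = w·(dₒ − f)/f.
W = 23.5 mm × (178613 − 48) / 48 = 23.5 × 3720.0999 ≈ 87422.347 mm = 87.4223 m.

87.42 m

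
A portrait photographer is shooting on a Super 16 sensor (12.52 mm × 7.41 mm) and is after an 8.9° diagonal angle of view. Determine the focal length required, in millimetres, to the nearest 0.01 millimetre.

Sensor diagonal = √(12.52² + 7.41²) = √211.6585 ≈ 14.5485 mm.
From α = 2·arctan(d/2f) we get f = d / (2·tan(α/2)).
With d = 14.5485 mm and α/2 = 4.45°, tan(α/2) ≈ 0.07782, so f ≈ 14.5485 / 0.15565 ≈ 93.4708 mm.

93.47 mm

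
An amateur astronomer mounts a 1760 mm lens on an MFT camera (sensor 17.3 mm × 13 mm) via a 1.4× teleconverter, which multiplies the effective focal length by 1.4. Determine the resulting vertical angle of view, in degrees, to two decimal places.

Effective focal length f = 1760 × 1.4 = 2464 mm.
α = 2·arctan(13 / (2 × 2464)) = 2·arctan(0.00264) ≈ 0.3023°.

0.30°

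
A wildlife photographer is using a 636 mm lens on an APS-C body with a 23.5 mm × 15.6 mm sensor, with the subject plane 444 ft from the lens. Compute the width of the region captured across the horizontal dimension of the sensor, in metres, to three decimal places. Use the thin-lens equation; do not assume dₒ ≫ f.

dₒ: 444 ft × 304.8 mm/ft = 135331.20 mm.
Similar triangles through the lens centre give W/dₒ = w/dᵢ; with 1/f = 1/dₒ + 1/dᵢ this gives W = w·(dₒ − f)/f.
W = 23.5 mm × (135331 − 636) / 636 = 23.5 × 211.7849 ≈ 4976.945 mm = 4.97695 m.

4.977 m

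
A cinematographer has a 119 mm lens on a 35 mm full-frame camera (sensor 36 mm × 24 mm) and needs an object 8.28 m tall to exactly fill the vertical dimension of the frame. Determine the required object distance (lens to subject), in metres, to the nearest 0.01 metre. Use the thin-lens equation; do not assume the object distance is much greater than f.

W: 8.28 m = 8280 mm.
Magnification m = h/W = dᵢ/dₒ; combined with 1/f = 1/dₒ + 1/dᵢ this gives dₒ = f·(1 + W/h).
dₒ = 119 mm × (1 + 8280/24) = 119 × 346.0000 ≈ 41174.000 mm = 41.174 m.

41.17 m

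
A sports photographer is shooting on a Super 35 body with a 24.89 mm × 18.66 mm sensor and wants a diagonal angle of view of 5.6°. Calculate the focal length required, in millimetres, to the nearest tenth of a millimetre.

Sensor diagonal = √(24.89² + 18.66²) = √967.7077 ≈ 31.1080 mm.
From α = 2·arctan(d/2f) we get f = d / (2·tan(α/2)).
With d = 31.1080 mm and α/2 = 2.8°, tan(α/2) ≈ 0.04891, so f ≈ 31.1080 / 0.09782 ≈ 318.0247 mm.

318.0 mm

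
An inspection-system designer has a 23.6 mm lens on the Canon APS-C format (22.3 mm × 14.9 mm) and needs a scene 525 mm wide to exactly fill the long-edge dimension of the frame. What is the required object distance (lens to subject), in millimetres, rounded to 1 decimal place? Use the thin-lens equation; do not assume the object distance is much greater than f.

579.2 mm

Magnification m = w/W = dᵢ/dₒ; combined with 1/f = 1/dₒ + 1/dᵢ this gives dₒ = f·(1 + W/w).
dₒ = 23.6 mm × (1 + 525/22.3) = 23.6 × 24.5426 ≈ 579.205 mm.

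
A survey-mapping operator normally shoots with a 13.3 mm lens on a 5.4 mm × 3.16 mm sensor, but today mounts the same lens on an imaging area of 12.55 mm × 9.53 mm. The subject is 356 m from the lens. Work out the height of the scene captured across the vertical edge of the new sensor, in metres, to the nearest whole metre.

255 m

The focal length stays 13.3 mm; the relevant sensor dimension is now h = 9.53 mm. Object distance dₒ = 356 m = 356000 mm.
Thin-lens field height W = h·(dₒ − f)/f = 9.53 × (356000 − 13.3)/13.3 ≈ 255079.192 mm = 255.079 m.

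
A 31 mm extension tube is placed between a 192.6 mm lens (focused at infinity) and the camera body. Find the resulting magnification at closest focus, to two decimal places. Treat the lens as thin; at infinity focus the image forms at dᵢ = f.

0.16×

The tube moves the image plane from f to f + e, so dᵢ = 192.6 + 31 = 223.6 mm. Focus is achieved when 1/f = 1/dₒ + 1/dᵢ, giving dₒ = 1/(1/f − 1/(f+e)).
Magnification m = dᵢ/dₒ = (f+e)·(1/f − 1/(f+e)) = e/f = 31/192.6 ≈ 0.1610.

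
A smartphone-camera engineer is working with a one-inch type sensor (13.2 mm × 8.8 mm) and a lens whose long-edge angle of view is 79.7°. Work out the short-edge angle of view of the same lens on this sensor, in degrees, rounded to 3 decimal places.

58.186°

From the long-edge AOV: f = 13.2 / (2·tan(39.85°)) = 13.2 / 1.66930 ≈ 7.9075 mm.
Short-edge AOV = 2·arctan(8.8 / (2 × 7.9075)) = 2·arctan(0.55643) ≈ 58.1859°.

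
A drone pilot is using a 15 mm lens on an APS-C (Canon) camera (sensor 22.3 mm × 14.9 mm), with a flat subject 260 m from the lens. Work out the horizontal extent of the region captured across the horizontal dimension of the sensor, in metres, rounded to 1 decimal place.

dₒ: 260 m = 260000 mm.
Similar triangles through the lens centre give W/dₒ = w/dᵢ; with 1/f = 1/dₒ + 1/dᵢ this gives W = w·(dₒ − f)/f.
W = 22.3 mm × (260000 − 15) / 15 = 22.3 × 17332.3333 ≈ 386511.033 mm = 386.511 m.

386.5 m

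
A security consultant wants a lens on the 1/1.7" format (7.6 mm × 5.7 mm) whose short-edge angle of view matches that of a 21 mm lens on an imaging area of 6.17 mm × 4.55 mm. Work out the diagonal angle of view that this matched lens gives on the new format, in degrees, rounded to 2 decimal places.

20.47°

Equal short-edge AOV ⇒ f₂ = f₁ · 5.7/4.55 = 21 × 1.25275 ≈ 26.3077 mm.
Sensor diagonal = √(7.6² + 5.7²) = √90.2500 ≈ 9.5000 mm.
Diagonal AOV on the new format = 2·arctan(9.5000 / (2 × 26.3077)) = 2·arctan(0.18056) ≈ 20.4696°.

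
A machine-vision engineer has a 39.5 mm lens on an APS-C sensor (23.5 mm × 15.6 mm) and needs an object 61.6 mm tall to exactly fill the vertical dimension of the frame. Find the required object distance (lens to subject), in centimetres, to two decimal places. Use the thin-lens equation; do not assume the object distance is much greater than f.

19.55 cm

Magnification m = h/W = dᵢ/dₒ; combined with 1/f = 1/dₒ + 1/dᵢ this gives dₒ = f·(1 + W/h).
dₒ = 39.5 mm × (1 + 61.6/15.6) = 39.5 × 4.9487 ≈ 195.474 mm = 19.5474 cm.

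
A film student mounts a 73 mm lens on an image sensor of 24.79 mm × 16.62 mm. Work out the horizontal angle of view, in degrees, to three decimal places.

19.273°

Angle of view α = 2·arctan(w/2f) with w = 24.79 mm and f = 73 mm.
w/2f = 0.16979; arctan(0.16979) ≈ 9.6366°, so α ≈ 19.2732°.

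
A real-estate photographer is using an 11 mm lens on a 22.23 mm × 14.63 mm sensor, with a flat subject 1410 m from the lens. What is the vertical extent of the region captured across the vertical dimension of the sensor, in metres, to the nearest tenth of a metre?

dₒ: 1410 m = 1.41e+06 mm.
Similar triangles through the lens centre give W/dₒ = h/dᵢ; with 1/f = 1/dₒ + 1/dᵢ this gives W = h·(dₒ − f)/f.
W = 14.63 mm × (1.41e+06 − 11) / 11 = 14.63 × 128180.8182 ≈ 1875285.370 mm = 1875.29 m.

1875.3 m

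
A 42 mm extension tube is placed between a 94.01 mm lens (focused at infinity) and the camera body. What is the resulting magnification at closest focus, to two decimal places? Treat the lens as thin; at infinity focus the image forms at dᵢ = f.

The tube moves the image plane from f to f + e, so dᵢ = 94.01 + 42 = 136.01 mm. Focus is achieved when 1/f = 1/dₒ + 1/dᵢ, giving dₒ = 1/(1/f − 1/(f+e)).
Magnification m = dᵢ/dₒ = (f+e)·(1/f − 1/(f+e)) = e/f = 42/94.01 ≈ 0.4468.

0.45×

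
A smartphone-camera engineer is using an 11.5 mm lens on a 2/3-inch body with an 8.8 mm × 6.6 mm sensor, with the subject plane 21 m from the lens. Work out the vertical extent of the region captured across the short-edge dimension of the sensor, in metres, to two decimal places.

dₒ: 21 m = 21000 mm.
Similar triangles through the lens centre give W/dₒ = h/dᵢ; with 1/f = 1/dₒ + 1/dᵢ this gives W = h·(dₒ − f)/f.
W = 6.6 mm × (21000 − 11.5) / 11.5 = 6.6 × 1825.0870 ≈ 12045.574 mm = 12.0456 m.

12.05 m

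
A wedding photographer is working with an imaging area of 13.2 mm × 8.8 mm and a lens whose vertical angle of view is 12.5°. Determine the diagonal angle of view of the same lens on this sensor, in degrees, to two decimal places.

From the vertical AOV: f = 8.8 / (2·tan(6.25°)) = 8.8 / 0.21904 ≈ 40.1761 mm.
Sensor diagonal = √(13.2² + 8.8²) = √251.6800 ≈ 15.8644 mm.
Diagonal AOV = 2·arctan(15.8644 / (2 × 40.1761)) = 2·arctan(0.19744) ≈ 22.3372°.

22.34°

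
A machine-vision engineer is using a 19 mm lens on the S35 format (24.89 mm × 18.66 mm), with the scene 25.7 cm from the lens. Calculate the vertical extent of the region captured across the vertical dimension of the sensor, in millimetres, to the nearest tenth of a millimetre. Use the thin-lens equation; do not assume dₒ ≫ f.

233.7 mm

dₒ: 25.7 cm = 257 mm.
Similar triangles through the lens centre give W/dₒ = h/dᵢ; with 1/f = 1/dₒ + 1/dᵢ this gives W = h·(dₒ − f)/f.
W = 18.66 mm × (257 − 19) / 19 = 18.66 × 12.5263 ≈ 233.741 mm.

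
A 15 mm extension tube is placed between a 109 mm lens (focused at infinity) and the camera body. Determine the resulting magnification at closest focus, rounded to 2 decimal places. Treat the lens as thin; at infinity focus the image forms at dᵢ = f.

The tube moves the image plane from f to f + e, so dᵢ = 109 + 15 = 124 mm. Focus is achieved when 1/f = 1/dₒ + 1/dᵢ, giving dₒ = 1/(1/f − 1/(f+e)).
Magnification m = dᵢ/dₒ = (f+e)·(1/f − 1/(f+e)) = e/f = 15/109 ≈ 0.1376.

0.14×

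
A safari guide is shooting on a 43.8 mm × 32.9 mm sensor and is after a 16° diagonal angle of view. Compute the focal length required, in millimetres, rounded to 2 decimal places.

Sensor diagonal = √(43.8² + 32.9²) = √3000.8500 ≈ 54.7800 mm.
From α = 2·arctan(d/2f) we get f = d / (2·tan(α/2)).
With d = 54.7800 mm and α/2 = 8°, tan(α/2) ≈ 0.14054, so f ≈ 54.7800 / 0.28108 ≈ 194.8900 mm.

194.89 mm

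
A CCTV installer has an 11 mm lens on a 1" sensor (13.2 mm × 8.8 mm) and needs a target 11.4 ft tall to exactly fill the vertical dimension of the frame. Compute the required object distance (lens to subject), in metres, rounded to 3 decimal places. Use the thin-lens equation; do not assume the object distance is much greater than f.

W: 11.4 ft × 304.8 mm/ft = 3474.72 mm.
Magnification m = h/W = dᵢ/dₒ; combined with 1/f = 1/dₒ + 1/dᵢ this gives dₒ = f·(1 + W/h).
dₒ = 11 mm × (1 + 3474.72/8.8) = 11 × 395.8545 ≈ 4354.400 mm = 4.3544 m.

4.354 m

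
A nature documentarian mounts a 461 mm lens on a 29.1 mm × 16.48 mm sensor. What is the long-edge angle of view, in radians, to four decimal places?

0.0631 rad

Angle of view α = 2·arctan(w/2f) with w = 29.1 mm and f = 461 mm.
w/2f = 0.03156; arctan(0.03156) ≈ 0.0316 rad, so α ≈ 0.0631 rad.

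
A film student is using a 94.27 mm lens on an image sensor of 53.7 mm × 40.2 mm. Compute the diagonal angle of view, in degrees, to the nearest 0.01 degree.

Sensor diagonal = √(53.7² + 40.2²) = √4499.7300 ≈ 67.0800 mm.
Angle of view α = 2·arctan(d/2f) with d = 67.0800 mm and f = 94.27 mm.
d/2f = 0.35579; arctan(0.35579) ≈ 19.5849°, so α ≈ 39.1698°.

39.17°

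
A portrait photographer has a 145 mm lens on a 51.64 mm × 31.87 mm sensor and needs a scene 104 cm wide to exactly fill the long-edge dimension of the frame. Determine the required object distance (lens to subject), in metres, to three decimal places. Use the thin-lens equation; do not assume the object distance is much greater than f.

W: 104 cm = 1040 mm.
Magnification m = w/W = dᵢ/dₒ; combined with 1/f = 1/dₒ + 1/dᵢ this gives dₒ = f·(1 + W/w).
dₒ = 145 mm × (1 + 1040/51.64) = 145 × 21.1394 ≈ 3065.217 mm = 3.06522 m.

3.065 m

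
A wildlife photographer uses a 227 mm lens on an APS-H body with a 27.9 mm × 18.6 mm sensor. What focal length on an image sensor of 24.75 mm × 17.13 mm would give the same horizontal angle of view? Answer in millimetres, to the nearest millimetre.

Equal angle of view means equal width/f ratio, so f₂ = f₁ · (width₂/width₁) = 227 × 24.75/27.9.
f₂ = 227 × 0.88710 ≈ 201.371 mm.

201 mm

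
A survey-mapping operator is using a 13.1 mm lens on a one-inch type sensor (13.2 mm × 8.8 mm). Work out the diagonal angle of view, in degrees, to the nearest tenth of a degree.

Sensor diagonal = √(13.2² + 8.8²) = √251.6800 ≈ 15.8644 mm.
Angle of view α = 2·arctan(d/2f) with d = 15.8644 mm and f = 13.1 mm.
d/2f = 0.60551; arctan(0.60551) ≈ 31.1954°, so α ≈ 62.3909°.

62.4°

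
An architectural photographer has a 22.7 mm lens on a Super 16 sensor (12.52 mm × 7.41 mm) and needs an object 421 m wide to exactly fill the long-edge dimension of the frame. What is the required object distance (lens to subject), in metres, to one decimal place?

763.3 m

W: 421 m = 421000 mm.
Magnification m = w/W = dᵢ/dₒ; combined with 1/f = 1/dₒ + 1/dᵢ this gives dₒ = f·(1 + W/w).
dₒ = 22.7 mm × (1 + 421000/12.52) = 22.7 × 33627.1981 ≈ 763337.396 mm = 763.337 m.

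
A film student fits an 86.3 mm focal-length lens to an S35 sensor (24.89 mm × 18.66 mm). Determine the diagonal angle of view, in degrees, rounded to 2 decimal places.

20.43°

Sensor diagonal = √(24.89² + 18.66²) = √967.7077 ≈ 31.1080 mm.
Angle of view α = 2·arctan(d/2f) with d = 31.1080 mm and f = 86.3 mm.
d/2f = 0.18023; arctan(0.18023) ≈ 10.2168°, so α ≈ 20.4337°.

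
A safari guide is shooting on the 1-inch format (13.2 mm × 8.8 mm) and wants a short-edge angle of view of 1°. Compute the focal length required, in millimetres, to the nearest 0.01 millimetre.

From α = 2·arctan(h/2f) we get f = h / (2·tan(α/2)).
With h = 8.8 mm and α/2 = 0.5°, tan(α/2) ≈ 0.00873, so f ≈ 8.8 / 0.01745 ≈ 504.1901 mm.

504.19 mm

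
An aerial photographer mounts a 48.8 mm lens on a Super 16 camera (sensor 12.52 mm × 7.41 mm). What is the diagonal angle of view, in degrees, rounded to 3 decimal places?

16.956°

Sensor diagonal = √(12.52² + 7.41²) = √211.6585 ≈ 14.5485 mm.
Angle of view α = 2·arctan(d/2f) with d = 14.5485 mm and f = 48.8 mm.
d/2f = 0.14906; arctan(0.14906) ≈ 8.4782°, so α ≈ 16.9564°.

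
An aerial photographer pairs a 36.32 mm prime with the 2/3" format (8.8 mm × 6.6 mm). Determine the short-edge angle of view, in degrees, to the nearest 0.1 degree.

Angle of view α = 2·arctan(h/2f) with h = 6.6 mm and f = 36.32 mm.
h/2f = 0.09086; arctan(0.09086) ≈ 5.1916°, so α ≈ 10.3832°.

10.4°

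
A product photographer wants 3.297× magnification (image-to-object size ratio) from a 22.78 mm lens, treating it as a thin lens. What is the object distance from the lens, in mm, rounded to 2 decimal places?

With m = dᵢ/dₒ and 1/f = 1/dₒ + 1/dᵢ, substituting dᵢ = m·dₒ gives 1/f = (1 + 1/m)/dₒ, hence dₒ = f·(1 + 1/m).
dₒ = 22.78 × (1 + 1/3.297) = 22.78 × 1.30331 ≈ 29.689 mm.

29.69 mm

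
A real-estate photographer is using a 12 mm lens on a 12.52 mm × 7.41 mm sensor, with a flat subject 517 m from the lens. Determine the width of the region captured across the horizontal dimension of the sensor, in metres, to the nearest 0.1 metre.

dₒ: 517 m = 517000 mm.
Similar triangles through the lens centre give W/dₒ = w/dᵢ; with 1/f = 1/dₒ + 1/dᵢ this gives W = w·(dₒ − f)/f.
W = 12.52 mm × (517000 − 12) / 12 = 12.52 × 43082.3333 ≈ 539390.813 mm = 539.391 m.

539.4 m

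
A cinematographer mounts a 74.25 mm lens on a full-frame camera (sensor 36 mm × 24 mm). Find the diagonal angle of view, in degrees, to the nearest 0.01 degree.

32.49°

Sensor diagonal = √(36² + 24²) = √1872.0000 ≈ 43.2666 mm.
Angle of view α = 2·arctan(d/2f) with d = 43.2666 mm and f = 74.25 mm.
d/2f = 0.29136; arctan(0.29136) ≈ 16.2439°, so α ≈ 32.4878°.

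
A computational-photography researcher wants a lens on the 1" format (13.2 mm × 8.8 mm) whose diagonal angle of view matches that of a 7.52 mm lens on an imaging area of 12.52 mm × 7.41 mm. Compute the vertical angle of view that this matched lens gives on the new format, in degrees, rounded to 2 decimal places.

Sensor diagonal = √(12.52² + 7.41²) = √211.6585 ≈ 14.5485 mm.
Sensor diagonal = √(13.2² + 8.8²) = √251.6800 ≈ 15.8644 mm.
Equal diagonal AOV ⇒ f₂ = f₁ · 15.8644/14.5485 = 7.52 × 1.09045 ≈ 8.2002 mm.
Vertical AOV on the new format = 2·arctan(8.8 / (2 × 8.2002)) = 2·arctan(0.53657) ≈ 56.4336°.

56.43°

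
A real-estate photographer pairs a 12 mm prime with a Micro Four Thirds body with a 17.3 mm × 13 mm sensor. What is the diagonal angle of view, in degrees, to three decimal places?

84.080°

Sensor diagonal = √(17.3² + 13²) = √468.2900 ≈ 21.6400 mm.
Angle of view α = 2·arctan(d/2f) with d = 21.6400 mm and f = 12 mm.
d/2f = 0.90167; arctan(0.90167) ≈ 42.0399°, so α ≈ 84.0799°.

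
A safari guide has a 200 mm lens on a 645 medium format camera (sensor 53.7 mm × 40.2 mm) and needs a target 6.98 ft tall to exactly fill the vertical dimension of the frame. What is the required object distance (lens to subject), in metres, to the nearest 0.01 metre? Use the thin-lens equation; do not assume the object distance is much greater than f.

W: 6.98 ft × 304.8 mm/ft = 2127.50 mm.
Magnification m = h/W = dᵢ/dₒ; combined with 1/f = 1/dₒ + 1/dᵢ this gives dₒ = f·(1 + W/h).
dₒ = 200 mm × (1 + 2127.5/40.2) = 200 × 53.9230 ≈ 10784.597 mm = 10.7846 m.

10.78 m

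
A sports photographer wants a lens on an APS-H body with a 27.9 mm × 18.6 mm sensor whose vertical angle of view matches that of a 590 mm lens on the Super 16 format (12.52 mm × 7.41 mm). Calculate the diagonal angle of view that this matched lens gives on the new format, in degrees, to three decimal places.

Equal vertical AOV ⇒ f₂ = f₁ · 18.6/7.41 = 590 × 2.51012 ≈ 1480.9717 mm.
Sensor diagonal = √(27.9² + 18.6²) = √1124.3700 ≈ 33.5316 mm.
Diagonal AOV on the new format = 2·arctan(33.5316 / (2 × 1480.9717)) = 2·arctan(0.01132) ≈ 1.2972°.

1.297°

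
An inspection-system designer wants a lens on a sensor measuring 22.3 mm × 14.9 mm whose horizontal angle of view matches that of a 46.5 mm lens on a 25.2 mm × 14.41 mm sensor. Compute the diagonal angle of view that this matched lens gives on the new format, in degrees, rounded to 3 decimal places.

36.100°

Equal horizontal AOV ⇒ f₂ = f₁ · 22.3/25.2 = 46.5 × 0.88492 ≈ 41.1488 mm.
Sensor diagonal = √(22.3² + 14.9²) = √719.3000 ≈ 26.8198 mm.
Diagonal AOV on the new format = 2·arctan(26.8198 / (2 × 41.1488)) = 2·arctan(0.32589) ≈ 36.1003°.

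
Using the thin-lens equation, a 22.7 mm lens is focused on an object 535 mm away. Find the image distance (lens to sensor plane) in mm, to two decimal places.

1/dᵢ = 1/f − 1/dₒ = 1/22.7 − 1/535 = 0.0421837 mm⁻¹.
dᵢ = 1/0.0421837 ≈ 23.7058 mm.

23.71 mm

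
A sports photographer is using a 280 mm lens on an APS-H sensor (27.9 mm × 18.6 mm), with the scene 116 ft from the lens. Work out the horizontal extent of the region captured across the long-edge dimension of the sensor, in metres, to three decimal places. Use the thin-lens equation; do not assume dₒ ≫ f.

3.495 m

dₒ: 116 ft × 304.8 mm/ft = 35356.80 mm.
Similar triangles through the lens centre give W/dₒ = w/dᵢ; with 1/f = 1/dₒ + 1/dᵢ this gives W = w·(dₒ − f)/f.
W = 27.9 mm × (35356.8 − 280) / 280 = 27.9 × 125.2743 ≈ 3495.152 mm = 3.49515 m.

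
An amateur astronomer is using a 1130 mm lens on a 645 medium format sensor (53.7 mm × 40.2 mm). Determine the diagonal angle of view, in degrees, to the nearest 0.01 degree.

Sensor diagonal = √(53.7² + 40.2²) = √4499.7300 ≈ 67.0800 mm.
Angle of view α = 2·arctan(d/2f) with d = 67.0800 mm and f = 1130 mm.
d/2f = 0.02968; arctan(0.02968) ≈ 1.7001°, so α ≈ 3.4002°.

3.40°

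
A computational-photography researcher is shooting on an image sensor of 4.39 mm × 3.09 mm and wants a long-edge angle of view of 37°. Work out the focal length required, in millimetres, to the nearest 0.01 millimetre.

From α = 2·arctan(w/2f) we get f = w / (2·tan(α/2)).
With w = 4.39 mm and α/2 = 18.5°, tan(α/2) ≈ 0.33460, so f ≈ 4.39 / 0.66919 ≈ 6.5602 mm.

6.56 mm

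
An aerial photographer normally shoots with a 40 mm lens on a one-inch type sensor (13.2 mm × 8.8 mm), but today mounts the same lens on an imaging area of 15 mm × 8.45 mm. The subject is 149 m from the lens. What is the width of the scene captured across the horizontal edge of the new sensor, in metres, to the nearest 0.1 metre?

55.9 m

The focal length stays 40 mm; the relevant sensor dimension is now w = 15 mm. Object distance dₒ = 149 m = 149000 mm.
Thin-lens field width W = w·(dₒ − f)/f = 15 × (149000 − 40)/40 ≈ 55860.000 mm = 55.86 m.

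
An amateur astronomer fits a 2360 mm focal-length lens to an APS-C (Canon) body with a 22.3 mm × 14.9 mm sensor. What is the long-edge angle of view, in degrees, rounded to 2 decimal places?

0.54°

Angle of view α = 2·arctan(w/2f) with w = 22.3 mm and f = 2360 mm.
w/2f = 0.00472; arctan(0.00472) ≈ 0.2707°, so α ≈ 0.5414°.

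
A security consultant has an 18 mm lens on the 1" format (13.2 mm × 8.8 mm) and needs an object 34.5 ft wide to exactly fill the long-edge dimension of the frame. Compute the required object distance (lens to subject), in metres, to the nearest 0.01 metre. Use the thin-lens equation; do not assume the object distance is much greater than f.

W: 34.5 ft × 304.8 mm/ft = 10515.60 mm.
Magnification m = w/W = dᵢ/dₒ; combined with 1/f = 1/dₒ + 1/dᵢ this gives dₒ = f·(1 + W/w).
dₒ = 18 mm × (1 + 10515.6/13.2) = 18 × 797.6363 ≈ 14357.454 mm = 14.3575 m.

14.36 m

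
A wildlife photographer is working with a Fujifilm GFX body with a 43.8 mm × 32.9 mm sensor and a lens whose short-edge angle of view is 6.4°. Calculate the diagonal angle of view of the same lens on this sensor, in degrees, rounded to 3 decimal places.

10.637°

From the short-edge AOV: f = 32.9 / (2·tan(3.2°)) = 32.9 / 0.11182 ≈ 294.2298 mm.
Sensor diagonal = √(43.8² + 32.9²) = √3000.8500 ≈ 54.7800 mm.
Diagonal AOV = 2·arctan(54.7800 / (2 × 294.2298)) = 2·arctan(0.09309) ≈ 10.6367°.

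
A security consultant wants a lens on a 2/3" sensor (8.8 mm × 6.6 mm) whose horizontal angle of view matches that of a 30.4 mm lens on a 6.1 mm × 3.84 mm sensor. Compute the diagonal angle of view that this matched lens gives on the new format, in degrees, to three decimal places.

14.296°

Equal horizontal AOV ⇒ f₂ = f₁ · 8.8/6.1 = 30.4 × 1.44262 ≈ 43.8557 mm.
Sensor diagonal = √(8.8² + 6.6²) = √121.0000 ≈ 11.0000 mm.
Diagonal AOV on the new format = 2·arctan(11.0000 / (2 × 43.8557)) = 2·arctan(0.12541) ≈ 14.2964°.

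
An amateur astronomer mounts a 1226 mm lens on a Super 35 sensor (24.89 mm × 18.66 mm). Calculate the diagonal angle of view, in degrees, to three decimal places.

Sensor diagonal = √(24.89² + 18.66²) = √967.7077 ≈ 31.1080 mm.
Angle of view α = 2·arctan(d/2f) with d = 31.1080 mm and f = 1226 mm.
d/2f = 0.01269; arctan(0.01269) ≈ 0.7269°, so α ≈ 1.4537°.

1.454°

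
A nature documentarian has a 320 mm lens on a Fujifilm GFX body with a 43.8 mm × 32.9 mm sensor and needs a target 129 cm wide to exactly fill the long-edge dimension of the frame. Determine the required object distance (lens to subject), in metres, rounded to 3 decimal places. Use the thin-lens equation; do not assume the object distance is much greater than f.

W: 129 cm = 1290 mm.
Magnification m = w/W = dᵢ/dₒ; combined with 1/f = 1/dₒ + 1/dᵢ this gives dₒ = f·(1 + W/w).
dₒ = 320 mm × (1 + 1290/43.8) = 320 × 30.4521 ≈ 9744.658 mm = 9.74466 m.

9.745 m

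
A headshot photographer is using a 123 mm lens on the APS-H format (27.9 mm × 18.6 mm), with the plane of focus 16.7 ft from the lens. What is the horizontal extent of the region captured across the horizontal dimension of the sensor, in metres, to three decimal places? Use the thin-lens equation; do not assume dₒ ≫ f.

1.127 m

dₒ: 16.7 ft × 304.8 mm/ft = 5090.16 mm.
Similar triangles through the lens centre give W/dₒ = w/dᵢ; with 1/f = 1/dₒ + 1/dᵢ this gives W = w·(dₒ − f)/f.
W = 27.9 mm × (5090.16 − 123) / 123 = 27.9 × 40.3834 ≈ 1126.697 mm = 1.1267 m.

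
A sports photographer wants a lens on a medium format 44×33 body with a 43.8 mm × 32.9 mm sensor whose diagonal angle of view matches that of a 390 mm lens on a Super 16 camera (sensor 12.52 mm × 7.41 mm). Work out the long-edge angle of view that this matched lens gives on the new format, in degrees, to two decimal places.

Sensor diagonal = √(12.52² + 7.41²) = √211.6585 ≈ 14.5485 mm.
Sensor diagonal = √(43.8² + 32.9²) = √3000.8500 ≈ 54.7800 mm.
Equal diagonal AOV ⇒ f₂ = f₁ · 54.7800/14.5485 = 390 × 3.76534 ≈ 1468.4829 mm.
Long-edge AOV on the new format = 2·arctan(43.8 / (2 × 1468.4829)) = 2·arctan(0.01491) ≈ 1.7088°.

1.71°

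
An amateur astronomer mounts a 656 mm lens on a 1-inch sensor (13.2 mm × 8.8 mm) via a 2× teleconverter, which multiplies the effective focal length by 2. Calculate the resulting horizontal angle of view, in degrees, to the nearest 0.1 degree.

0.6°

Effective focal length f = 656 × 2 = 1312 mm.
α = 2·arctan(13.2 / (2 × 1312)) = 2·arctan(0.00503) ≈ 0.5764°.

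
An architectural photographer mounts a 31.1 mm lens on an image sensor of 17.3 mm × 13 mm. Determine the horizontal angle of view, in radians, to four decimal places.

Angle of view α = 2·arctan(w/2f) with w = 17.3 mm and f = 31.1 mm.
w/2f = 0.27814; arctan(0.27814) ≈ 0.2713 rad, so α ≈ 0.5426 rad.

0.5426 rad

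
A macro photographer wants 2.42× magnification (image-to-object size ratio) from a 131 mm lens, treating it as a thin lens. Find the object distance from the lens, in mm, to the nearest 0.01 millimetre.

185.13 mm

With m = dᵢ/dₒ and 1/f = 1/dₒ + 1/dᵢ, substituting dᵢ = m·dₒ gives 1/f = (1 + 1/m)/dₒ, hence dₒ = f·(1 + 1/m).
dₒ = 131 × (1 + 1/2.42) = 131 × 1.41322 ≈ 185.132 mm.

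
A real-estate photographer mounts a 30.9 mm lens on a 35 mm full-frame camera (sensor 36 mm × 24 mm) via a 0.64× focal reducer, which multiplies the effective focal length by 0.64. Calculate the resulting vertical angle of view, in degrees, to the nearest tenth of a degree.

62.5°

Effective focal length f = 30.9 × 0.64 = 19.776 mm.
α = 2·arctan(24 / (2 × 19.776)) = 2·arctan(0.60680) ≈ 62.4984°.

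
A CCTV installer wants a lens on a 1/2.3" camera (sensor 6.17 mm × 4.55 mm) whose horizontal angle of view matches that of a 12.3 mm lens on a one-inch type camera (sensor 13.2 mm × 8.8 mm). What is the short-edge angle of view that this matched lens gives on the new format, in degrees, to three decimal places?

Equal horizontal AOV ⇒ f₂ = f₁ · 6.17/13.2 = 12.3 × 0.46742 ≈ 5.7493 mm.
Short-edge AOV on the new format = 2·arctan(4.55 / (2 × 5.7493)) = 2·arctan(0.39570) ≈ 43.1773°.

43.177°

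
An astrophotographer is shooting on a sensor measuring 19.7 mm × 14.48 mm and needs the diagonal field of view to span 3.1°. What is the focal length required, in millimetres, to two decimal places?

Sensor diagonal = √(19.7² + 14.48²) = √597.7604 ≈ 24.4491 mm.
From α = 2·arctan(d/2f) we get f = d / (2·tan(α/2)).
With d = 24.4491 mm and α/2 = 1.55°, tan(α/2) ≈ 0.02706, so f ≈ 24.4491 / 0.05412 ≈ 451.7712 mm.

451.77 mm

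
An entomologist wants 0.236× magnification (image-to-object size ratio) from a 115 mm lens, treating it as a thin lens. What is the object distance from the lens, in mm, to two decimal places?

602.29 mm

With m = dᵢ/dₒ and 1/f = 1/dₒ + 1/dᵢ, substituting dᵢ = m·dₒ gives 1/f = (1 + 1/m)/dₒ, hence dₒ = f·(1 + 1/m).
dₒ = 115 × (1 + 1/0.236) = 115 × 5.23729 ≈ 602.288 mm.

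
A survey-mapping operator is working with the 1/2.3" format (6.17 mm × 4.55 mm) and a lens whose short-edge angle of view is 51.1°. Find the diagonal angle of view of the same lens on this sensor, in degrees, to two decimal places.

77.70°

From the short-edge AOV: f = 4.55 / (2·tan(25.55°)) = 4.55 / 0.95609 ≈ 4.7589 mm.
Sensor diagonal = √(6.17² + 4.55²) = √58.7714 ≈ 7.6663 mm.
Diagonal AOV = 2·arctan(7.6663 / (2 × 4.7589)) = 2·arctan(0.80546) ≈ 77.6999°.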